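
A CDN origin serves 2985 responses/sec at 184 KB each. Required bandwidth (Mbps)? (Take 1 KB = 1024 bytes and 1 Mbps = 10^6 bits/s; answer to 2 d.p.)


Formula: Mbps = payload_bytes * RPS * 8 / 1e6
Payload per request = 184 KB = 184 * 1024 = 188416 bytes
Total bytes/sec = 188416 * 2985 = 562421760
Total bits/sec = 562421760 * 8 = 4499374080
Mbps = 4499374080 / 1e6 = 4499.37

4499.37 Mbps


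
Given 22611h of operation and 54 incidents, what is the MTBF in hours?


Formula: MTBF = Total operating time / Number of failures
MTBF = 22611 / 54
MTBF = 418.72 hours

418.72 hours


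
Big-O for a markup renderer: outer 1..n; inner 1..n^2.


Reasoning: n times n^2
Complexity: O(n^3)

O(n^3)


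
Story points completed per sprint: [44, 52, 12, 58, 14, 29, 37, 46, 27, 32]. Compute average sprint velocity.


Formula: Avg velocity = Total points / Number of sprints
Points: [44, 52, 12, 58, 14, 29, 37, 46, 27, 32]
Sum = 44 + 52 + 12 + 58 + 14 + 29 + 37 + 46 + 27 + 32 = 351
Avg velocity = 351 / 10 = 35.1 points/sprint

35.1 points/sprint


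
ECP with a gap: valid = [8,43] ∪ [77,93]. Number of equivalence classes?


Valid ranges: [8,43] and [77,93]
Class 1: x < 8 — invalid
Class 2: 8 ≤ x ≤ 43 — valid
Class 3: 43 < x < 77 — invalid (gap between ranges)
Class 4: 77 ≤ x ≤ 93 — valid
Class 5: x > 93 — invalid
Total equivalence classes: 5

5 equivalence classes


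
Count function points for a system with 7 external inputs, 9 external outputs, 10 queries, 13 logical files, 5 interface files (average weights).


UFP = EI*4 + EO*5 + EQ*4 + ILF*10 + EIF*7
UFP = 7*4 + 9*5 + 10*4 + 13*10 + 5*7
UFP = 28 + 45 + 40 + 130 + 35
UFP = 278

278


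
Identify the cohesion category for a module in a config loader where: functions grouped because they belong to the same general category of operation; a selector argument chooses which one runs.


Reasoning: Grouped by category of activity, not by data or sequence
Type: Logical cohesion

Logical cohesion


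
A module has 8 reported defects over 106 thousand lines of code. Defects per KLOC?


Defect density = defects / KLOC
Defect density = 8 / 106
Defect density = 0.075 defects/KLOC

0.075 defects/KLOC


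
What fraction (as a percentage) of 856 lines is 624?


Coverage = covered / total * 100
Coverage = 624 / 856 * 100
Coverage = 72.9%

72.9%


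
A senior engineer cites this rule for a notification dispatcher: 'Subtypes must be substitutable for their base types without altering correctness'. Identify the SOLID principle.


This describes the Liskov Substitution Principle (LSP)

Liskov Substitution Principle (LSP)


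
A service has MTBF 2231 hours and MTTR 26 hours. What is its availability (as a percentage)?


Availability = MTBF / (MTBF + MTTR)
Availability = 2231 / (2231 + 26)
Availability = 2231 / 2257
Availability = 98.848%

98.848%


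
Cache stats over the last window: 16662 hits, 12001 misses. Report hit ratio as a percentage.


Formula: hit rate = hits / (hits + misses) * 100
hit rate = 16662 / (16662 + 12001) * 100
hit rate = 16662 / 28663 * 100
hit rate = 58.13%

58.13%


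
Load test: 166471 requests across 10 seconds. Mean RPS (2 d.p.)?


Formula: throughput = requests / seconds
throughput = 166471 / 10
throughput = 16647.1 requests/second

16647.1 requests/second


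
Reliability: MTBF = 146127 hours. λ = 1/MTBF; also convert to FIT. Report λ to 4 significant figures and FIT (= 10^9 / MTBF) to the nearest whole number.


Formula: λ = 1 / MTBF; FIT = λ × 1e9 = 1e9 / MTBF
λ = 1 / 146127 ≈ 6.843e-06 failures/hour
FIT = 1e9 / 146127 ≈ 6843 failures per 1e9 hours (nearest whole number)

λ = 6.843e-06 /h, FIT = 6843


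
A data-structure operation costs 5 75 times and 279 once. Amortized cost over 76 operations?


Formula: Amortized cost = Total cost / Operations
Total cost = (75 * 5) + (1 * 279)
Total cost = 375 + 279 = 654
Amortized = 654 / 76 = 8.6053

8.6053


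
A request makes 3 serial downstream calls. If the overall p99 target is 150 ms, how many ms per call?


Formula: per_stage = total_budget / stages
per_stage = 150 / 3
per_stage = 50.0 ms

50.0 ms


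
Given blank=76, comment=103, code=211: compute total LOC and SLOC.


Total LOC = blank + comment + code
Total LOC = 76 + 103 + 211 = 390
SLOC (source only) = code = 211

Total LOC: 390, SLOC: 211


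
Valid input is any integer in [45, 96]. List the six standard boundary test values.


Range: [45, 96]
Boundaries: just below min, min, min+1, max-1, max, just above max
Values: [44, 45, 46, 95, 96, 97]

[44, 45, 46, 95, 96, 97]


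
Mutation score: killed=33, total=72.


Mutation score = killed / total * 100
Mutation score = 33 / 72 * 100
Mutation score = 45.83%

45.83%


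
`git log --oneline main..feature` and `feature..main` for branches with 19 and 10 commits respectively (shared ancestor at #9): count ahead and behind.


Common ancestor: commit #9
feature commits after divergence: 19 - 9 = 10
main commits after divergence: 10 - 9 = 1
feature is 10 commits ahead of main
main is 1 commits ahead of feature

feature ahead: 10, main ahead: 1


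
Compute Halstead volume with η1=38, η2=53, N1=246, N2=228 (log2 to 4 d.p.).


Formula: V = N * log2(η), where N = N1 + N2 and η = η1 + η2
η = 38 + 53 = 91
N = 246 + 228 = 474
log2(91) ≈ 6.5078
V = 474 * 6.5078 = 3084.70

3084.70


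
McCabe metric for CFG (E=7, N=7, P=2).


Formula: V(G) = E - N + 2P
V(G) = 7 - 7 + 2*2
V(G) = 0 + 4
V(G) = 4

4


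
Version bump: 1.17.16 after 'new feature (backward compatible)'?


Current: 1.17.16
Change category: 'new feature (backward compatible)' → minor bump
SemVer rule: minor bump → increment MINOR, reset PATCH to 0 (MAJOR unchanged)
New: 1.18.0

1.18.0


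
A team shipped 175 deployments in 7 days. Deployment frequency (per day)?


Formula: deployments per day = releases / days
= 175 / 7
= 25.0 deploys/day
(equivalently, 175.0 deploys/week)

25.0 deploys/day


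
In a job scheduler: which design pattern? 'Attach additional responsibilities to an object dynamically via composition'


This matches the Decorator pattern

Decorator


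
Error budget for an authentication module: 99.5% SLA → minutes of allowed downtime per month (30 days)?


Formula: allowed downtime = period * (100 - SLA) / 100
Period (month (30 days)) = 43200 minutes
Unavailability fraction = (100 - 99.5) / 100
Allowed downtime = 43200 * (100 - 99.5) / 100
Allowed downtime = 216.0 minutes

216.0 minutes


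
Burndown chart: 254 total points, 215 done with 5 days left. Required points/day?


Formula: Required rate = Remaining points / Days left
Remaining = 254 - 215 = 39 points
Required rate = 39 / 5 = 7.8 points/day

7.8 points/day


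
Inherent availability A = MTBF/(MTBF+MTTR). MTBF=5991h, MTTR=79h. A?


Availability = MTBF / (MTBF + MTTR)
Availability = 5991 / (5991 + 79)
Availability = 5991 / 6070
Availability = 98.6985%

98.6985%


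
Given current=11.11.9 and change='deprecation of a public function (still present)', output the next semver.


Current: 11.11.9
Change category: 'deprecation of a public function (still present)' → minor bump
SemVer rule: minor bump → increment MINOR, reset PATCH to 0 (MAJOR unchanged)
New: 11.12.0

11.12.0


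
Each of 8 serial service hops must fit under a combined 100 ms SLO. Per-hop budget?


Formula: per_stage = total_budget / stages
per_stage = 100 / 8
per_stage = 12.5 ms

12.5 ms


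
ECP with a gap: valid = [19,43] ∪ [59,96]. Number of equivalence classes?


Valid ranges: [19,43] and [59,96]
Class 1: x < 19 — invalid
Class 2: 19 ≤ x ≤ 43 — valid
Class 3: 43 < x < 59 — invalid (gap between ranges)
Class 4: 59 ≤ x ≤ 96 — valid
Class 5: x > 96 — invalid
Total equivalence classes: 5

5 equivalence classes


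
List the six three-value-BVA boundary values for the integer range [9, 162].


Range: [9, 162]
Boundaries: just below min, min, min+1, max-1, max, just above max
Values: [8, 9, 10, 161, 162, 163]

[8, 9, 10, 161, 162, 163]


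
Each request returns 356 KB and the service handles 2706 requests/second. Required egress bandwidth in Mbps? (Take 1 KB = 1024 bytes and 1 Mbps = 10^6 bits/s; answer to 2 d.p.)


Formula: Mbps = payload_bytes * RPS * 8 / 1e6
Payload per request = 356 KB = 356 * 1024 = 364544 bytes
Total bytes/sec = 364544 * 2706 = 986456064
Total bits/sec = 986456064 * 8 = 7891648512
Mbps = 7891648512 / 1e6 = 7891.65

7891.65 Mbps


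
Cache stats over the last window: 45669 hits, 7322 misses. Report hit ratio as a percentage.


Formula: hit rate = hits / (hits + misses) * 100
hit rate = 45669 / (45669 + 7322) * 100
hit rate = 45669 / 52991 * 100
hit rate = 86.18%

86.18%


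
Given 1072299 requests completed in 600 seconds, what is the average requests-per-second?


Formula: throughput = requests / seconds
throughput = 1072299 / 600
throughput = 1787.17 requests/second

1787.17 requests/second


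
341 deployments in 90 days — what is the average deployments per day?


Formula: deployments per day = releases / days
= 341 / 90
= 3.789 deploys/day
(equivalently, 26.52 deploys/week)

3.789 deploys/day


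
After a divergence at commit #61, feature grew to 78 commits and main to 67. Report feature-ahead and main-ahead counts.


Common ancestor: commit #61
feature commits after divergence: 78 - 61 = 17
main commits after divergence: 67 - 61 = 6
feature is 17 commits ahead of main
main is 6 commits ahead of feature

feature ahead: 17, main ahead: 6


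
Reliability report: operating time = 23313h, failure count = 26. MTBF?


Formula: MTBF = Total operating time / Number of failures
MTBF = 23313 / 26
MTBF = 896.65 hours

896.65 hours


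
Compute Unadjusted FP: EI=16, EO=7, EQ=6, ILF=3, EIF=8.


UFP = EI*4 + EO*5 + EQ*4 + ILF*10 + EIF*7
UFP = 16*4 + 7*5 + 6*4 + 3*10 + 8*7
UFP = 64 + 35 + 24 + 30 + 56
UFP = 209

209


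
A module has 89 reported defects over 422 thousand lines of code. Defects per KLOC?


Defect density = defects / KLOC
Defect density = 89 / 422
Defect density = 0.211 defects/KLOC

0.211 defects/KLOC


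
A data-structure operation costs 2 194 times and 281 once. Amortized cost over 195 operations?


Formula: Amortized cost = Total cost / Operations
Total cost = (194 * 2) + (1 * 281)
Total cost = 388 + 281 = 669
Amortized = 669 / 195 = 3.4308

3.4308


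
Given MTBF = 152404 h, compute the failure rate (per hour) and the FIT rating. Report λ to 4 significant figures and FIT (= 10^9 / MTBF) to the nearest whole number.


Formula: λ = 1 / MTBF; FIT = λ × 1e9 = 1e9 / MTBF
λ = 1 / 152404 ≈ 6.562e-06 failures/hour
FIT = 1e9 / 152404 ≈ 6562 failures per 1e9 hours (nearest whole number)

λ = 6.562e-06 /h, FIT = 6562


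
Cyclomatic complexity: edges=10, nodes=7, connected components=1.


Formula: V(G) = E - N + 2P
V(G) = 10 - 7 + 2*1
V(G) = 3 + 2
V(G) = 5

5


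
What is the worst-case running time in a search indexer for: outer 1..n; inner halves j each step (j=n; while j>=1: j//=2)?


Reasoning: n times log n
Complexity: O(n log n)

O(n log n)


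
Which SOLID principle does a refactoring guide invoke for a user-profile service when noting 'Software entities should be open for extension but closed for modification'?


This describes the Open/Closed Principle (OCP)

Open/Closed Principle (OCP)


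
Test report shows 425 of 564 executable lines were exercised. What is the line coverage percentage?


Coverage = covered / total * 100
Coverage = 425 / 564 * 100
Coverage = 75.35%

75.35%


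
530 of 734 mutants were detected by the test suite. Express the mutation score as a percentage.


Mutation score = killed / total * 100
Mutation score = 530 / 734 * 100
Mutation score = 72.21%

72.21%


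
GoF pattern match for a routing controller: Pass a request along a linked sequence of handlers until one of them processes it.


This matches the Chain of Responsibility pattern

Chain of Responsibility


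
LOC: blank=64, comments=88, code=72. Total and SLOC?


Total LOC = blank + comment + code
Total LOC = 64 + 88 + 72 = 224
SLOC (source only) = code = 72

Total LOC: 224, SLOC: 72


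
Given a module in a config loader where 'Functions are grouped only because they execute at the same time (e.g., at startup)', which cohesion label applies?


Reasoning: Related by timing only
Type: Temporal cohesion

Temporal cohesion


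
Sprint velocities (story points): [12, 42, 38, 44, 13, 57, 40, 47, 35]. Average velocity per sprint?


Formula: Avg velocity = Total points / Number of sprints
Points: [12, 42, 38, 44, 13, 57, 40, 47, 35]
Sum = 12 + 42 + 38 + 44 + 13 + 57 + 40 + 47 + 35 = 328
Avg velocity = 328 / 9 = 36.44 points/sprint

36.44 points/sprint


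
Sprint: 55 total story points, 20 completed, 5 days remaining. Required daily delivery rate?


Formula: Required rate = Remaining points / Days left
Remaining = 55 - 20 = 35 points
Required rate = 35 / 5 = 7.0 points/day

7.0 points/day


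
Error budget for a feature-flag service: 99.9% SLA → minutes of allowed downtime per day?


Formula: allowed downtime = period * (100 - SLA) / 100
Period (day) = 1440 minutes
Unavailability fraction = (100 - 99.9) / 100
Allowed downtime = 1440 * (100 - 99.9) / 100
Allowed downtime = 1.44 minutes

1.44 minutes


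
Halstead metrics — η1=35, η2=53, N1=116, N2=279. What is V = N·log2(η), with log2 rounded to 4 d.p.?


Formula: V = N * log2(η), where N = N1 + N2 and η = η1 + η2
η = 35 + 53 = 88
N = 116 + 279 = 395
log2(88) ≈ 6.4594
V = 395 * 6.4594 = 2551.46

2551.46


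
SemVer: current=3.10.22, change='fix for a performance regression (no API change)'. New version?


Current: 3.10.22
Change category: 'fix for a performance regression (no API change)' → patch bump
SemVer rule: patch bump → increment PATCH (MAJOR and MINOR unchanged)
New: 3.10.23

3.10.23


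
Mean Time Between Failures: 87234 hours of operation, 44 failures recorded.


Formula: MTBF = Total operating time / Number of failures
MTBF = 87234 / 44
MTBF = 1982.59 hours

1982.59 hours


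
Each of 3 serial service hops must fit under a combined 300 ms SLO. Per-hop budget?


Formula: per_stage = total_budget / stages
per_stage = 300 / 3
per_stage = 100.0 ms

100.0 ms


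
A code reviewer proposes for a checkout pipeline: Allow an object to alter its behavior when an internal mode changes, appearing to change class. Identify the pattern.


This matches the State pattern

State


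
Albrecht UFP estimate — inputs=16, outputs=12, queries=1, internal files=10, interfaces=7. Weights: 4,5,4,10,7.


UFP = EI*4 + EO*5 + EQ*4 + ILF*10 + EIF*7
UFP = 16*4 + 12*5 + 1*4 + 10*10 + 7*7
UFP = 64 + 60 + 4 + 100 + 49
UFP = 277

277


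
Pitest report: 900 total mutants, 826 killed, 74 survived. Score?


Mutation score = killed / total * 100
Mutation score = 826 / 900 * 100
Mutation score = 91.78%

91.78%


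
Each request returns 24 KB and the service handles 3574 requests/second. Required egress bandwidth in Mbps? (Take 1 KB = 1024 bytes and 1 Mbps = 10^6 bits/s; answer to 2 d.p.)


Formula: Mbps = payload_bytes * RPS * 8 / 1e6
Payload per request = 24 KB = 24 * 1024 = 24576 bytes
Total bytes/sec = 24576 * 3574 = 87834624
Total bits/sec = 87834624 * 8 = 702676992
Mbps = 702676992 / 1e6 = 702.68

702.68 Mbps


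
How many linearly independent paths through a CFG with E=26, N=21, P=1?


Formula: V(G) = E - N + 2P
V(G) = 26 - 21 + 2*1
V(G) = 5 + 2
V(G) = 7

7


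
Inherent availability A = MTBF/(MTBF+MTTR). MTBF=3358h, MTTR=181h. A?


Availability = MTBF / (MTBF + MTTR)
Availability = 3358 / (3358 + 181)
Availability = 3358 / 3539
Availability = 94.8856%

94.8856%


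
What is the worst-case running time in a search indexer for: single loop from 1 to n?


Reasoning: one pass through n items
Complexity: O(n)

O(n)


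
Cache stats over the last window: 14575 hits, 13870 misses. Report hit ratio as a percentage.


Formula: hit rate = hits / (hits + misses) * 100
hit rate = 14575 / (14575 + 13870) * 100
hit rate = 14575 / 28445 * 100
hit rate = 51.24%

51.24%


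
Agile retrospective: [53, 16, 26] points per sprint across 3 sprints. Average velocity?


Formula: Avg velocity = Total points / Number of sprints
Points: [53, 16, 26]
Sum = 53 + 16 + 26 = 95
Avg velocity = 95 / 3 = 31.67 points/sprint

31.67 points/sprint


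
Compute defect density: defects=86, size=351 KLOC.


Defect density = defects / KLOC
Defect density = 86 / 351
Defect density = 0.245 defects/KLOC

0.245 defects/KLOC


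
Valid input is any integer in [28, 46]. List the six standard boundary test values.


Range: [28, 46]
Boundaries: just below min, min, min+1, max-1, max, just above max
Values: [27, 28, 29, 45, 46, 47]

[27, 28, 29, 45, 46, 47]


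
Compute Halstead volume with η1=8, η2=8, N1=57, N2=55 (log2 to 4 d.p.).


Formula: V = N * log2(η), where N = N1 + N2 and η = η1 + η2
η = 8 + 8 = 16
N = 57 + 55 = 112
log2(16) ≈ 4.0000
V = 112 * 4.0000 = 448.00

448.00


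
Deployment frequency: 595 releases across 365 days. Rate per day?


Formula: deployments per day = releases / days
= 595 / 365
= 1.63 deploys/day
(equivalently, 11.41 deploys/week)

1.63 deploys/day


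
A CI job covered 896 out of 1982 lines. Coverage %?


Coverage = covered / total * 100
Coverage = 896 / 1982 * 100
Coverage = 45.21%

45.21%


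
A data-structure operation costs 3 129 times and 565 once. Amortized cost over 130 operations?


Formula: Amortized cost = Total cost / Operations
Total cost = (129 * 3) + (1 * 565)
Total cost = 387 + 565 = 952
Amortized = 952 / 130 = 7.3231

7.3231


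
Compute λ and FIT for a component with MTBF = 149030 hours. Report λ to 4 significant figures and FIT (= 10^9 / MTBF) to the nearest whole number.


Formula: λ = 1 / MTBF; FIT = λ × 1e9 = 1e9 / MTBF
λ = 1 / 149030 ≈ 6.710e-06 failures/hour
FIT = 1e9 / 149030 ≈ 6710 failures per 1e9 hours (nearest whole number)

λ = 6.710e-06 /h, FIT = 6710


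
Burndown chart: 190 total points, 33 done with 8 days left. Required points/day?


Formula: Required rate = Remaining points / Days left
Remaining = 190 - 33 = 157 points
Required rate = 157 / 8 = 19.63 points/day

19.63 points/day


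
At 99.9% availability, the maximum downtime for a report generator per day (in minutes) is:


Formula: allowed downtime = period * (100 - SLA) / 100
Period (day) = 1440 minutes
Unavailability fraction = (100 - 99.9) / 100
Allowed downtime = 1440 * (100 - 99.9) / 100
Allowed downtime = 1.44 minutes

1.44 minutes


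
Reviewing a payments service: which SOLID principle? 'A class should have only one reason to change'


This describes the Single Responsibility Principle (SRP)

Single Responsibility Principle (SRP)


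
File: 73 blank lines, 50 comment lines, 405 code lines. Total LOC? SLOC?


Total LOC = blank + comment + code
Total LOC = 73 + 50 + 405 = 528
SLOC (source only) = code = 405

Total LOC: 528, SLOC: 405


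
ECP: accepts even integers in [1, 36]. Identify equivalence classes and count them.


Constraint: even integers in [1, 36]
Class 1: x < 1 — out-of-range invalid
Class 2: x in [1,36] but odd — wrong type invalid
Class 3: x in [1,36] and even — valid
Class 4: x > 36 — out-of-range invalid
Total equivalence classes: 4

4 equivalence classes


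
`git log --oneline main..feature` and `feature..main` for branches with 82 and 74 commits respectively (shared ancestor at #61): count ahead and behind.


Common ancestor: commit #61
feature commits after divergence: 82 - 61 = 21
main commits after divergence: 74 - 61 = 13
feature is 21 commits ahead of main
main is 13 commits ahead of feature

feature ahead: 21, main ahead: 13


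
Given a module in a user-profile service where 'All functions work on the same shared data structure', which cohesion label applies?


Reasoning: Functions share data
Type: Communicational cohesion

Communicational cohesion


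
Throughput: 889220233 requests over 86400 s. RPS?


Formula: throughput = requests / seconds
throughput = 889220233 / 86400
throughput = 10291.9 requests/second

10291.9 requests/second


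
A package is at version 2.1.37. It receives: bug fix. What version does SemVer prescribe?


Current: 2.1.37
Change category: 'bug fix' → patch bump
SemVer rule: patch bump → increment PATCH (MAJOR and MINOR unchanged)
New: 2.1.38

2.1.38


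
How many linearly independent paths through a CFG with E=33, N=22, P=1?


Formula: V(G) = E - N + 2P
V(G) = 33 - 22 + 2*1
V(G) = 11 + 2
V(G) = 13

13


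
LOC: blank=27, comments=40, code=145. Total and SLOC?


Total LOC = blank + comment + code
Total LOC = 27 + 40 + 145 = 212
SLOC (source only) = code = 145

Total LOC: 212, SLOC: 145


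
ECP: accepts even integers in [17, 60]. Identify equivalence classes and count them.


Constraint: even integers in [17, 60]
Class 1: x < 17 — out-of-range invalid
Class 2: x in [17,60] but odd — wrong type invalid
Class 3: x in [17,60] and even — valid
Class 4: x > 60 — out-of-range invalid
Total equivalence classes: 4

4 equivalence classes


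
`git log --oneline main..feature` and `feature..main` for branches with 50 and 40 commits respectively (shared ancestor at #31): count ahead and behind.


Common ancestor: commit #31
feature commits after divergence: 50 - 31 = 19
main commits after divergence: 40 - 31 = 9
feature is 19 commits ahead of main
main is 9 commits ahead of feature

feature ahead: 19, main ahead: 9


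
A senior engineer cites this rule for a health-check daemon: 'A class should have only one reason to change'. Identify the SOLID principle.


This describes the Single Responsibility Principle (SRP)

Single Responsibility Principle (SRP)


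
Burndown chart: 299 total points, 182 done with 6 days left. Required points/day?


Formula: Required rate = Remaining points / Days left
Remaining = 299 - 182 = 117 points
Required rate = 117 / 6 = 19.5 points/day

19.5 points/day


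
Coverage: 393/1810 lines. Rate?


Coverage = covered / total * 100
Coverage = 393 / 1810 * 100
Coverage = 21.71%

21.71%


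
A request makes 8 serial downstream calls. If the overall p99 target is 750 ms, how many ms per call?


Formula: per_stage = total_budget / stages
per_stage = 750 / 8
per_stage = 93.75 ms

93.75 ms


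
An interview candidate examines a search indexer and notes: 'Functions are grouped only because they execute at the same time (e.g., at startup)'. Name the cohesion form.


Reasoning: Related by timing only
Type: Temporal cohesion

Temporal cohesion


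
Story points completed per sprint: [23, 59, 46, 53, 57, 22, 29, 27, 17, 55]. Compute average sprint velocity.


Formula: Avg velocity = Total points / Number of sprints
Points: [23, 59, 46, 53, 57, 22, 29, 27, 17, 55]
Sum = 23 + 59 + 46 + 53 + 57 + 22 + 29 + 27 + 17 + 55 = 388
Avg velocity = 388 / 10 = 38.8 points/sprint

38.8 points/sprint


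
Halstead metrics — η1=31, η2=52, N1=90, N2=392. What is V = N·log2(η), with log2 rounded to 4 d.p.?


Formula: V = N * log2(η), where N = N1 + N2 and η = η1 + η2
η = 31 + 52 = 83
N = 90 + 392 = 482
log2(83) ≈ 6.3750
V = 482 * 6.3750 = 3072.75

3072.75


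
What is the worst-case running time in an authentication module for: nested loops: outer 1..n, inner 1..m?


Reasoning: product of independent bounds
Complexity: O(n*m)

O(n*m)


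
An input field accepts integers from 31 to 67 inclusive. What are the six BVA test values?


Range: [31, 67]
Boundaries: just below min, min, min+1, max-1, max, just above max
Values: [30, 31, 32, 66, 67, 68]

[30, 31, 32, 66, 67, 68]


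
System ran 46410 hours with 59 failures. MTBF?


Formula: MTBF = Total operating time / Number of failures
MTBF = 46410 / 59
MTBF = 786.61 hours

786.61 hours


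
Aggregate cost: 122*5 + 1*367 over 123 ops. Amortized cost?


Formula: Amortized cost = Total cost / Operations
Total cost = (122 * 5) + (1 * 367)
Total cost = 610 + 367 = 977
Amortized = 977 / 123 = 7.9431

7.9431


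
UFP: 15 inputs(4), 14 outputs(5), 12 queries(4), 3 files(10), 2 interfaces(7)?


UFP = EI*4 + EO*5 + EQ*4 + ILF*10 + EIF*7
UFP = 15*4 + 14*5 + 12*4 + 3*10 + 2*7
UFP = 60 + 70 + 48 + 30 + 14
UFP = 222

222


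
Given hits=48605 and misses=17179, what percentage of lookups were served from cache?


Formula: hit rate = hits / (hits + misses) * 100
hit rate = 48605 / (48605 + 17179) * 100
hit rate = 48605 / 65784 * 100
hit rate = 73.89%

73.89%


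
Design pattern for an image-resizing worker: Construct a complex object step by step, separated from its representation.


This matches the Builder pattern

Builder


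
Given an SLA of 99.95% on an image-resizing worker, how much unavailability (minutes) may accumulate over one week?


Formula: allowed downtime = period * (100 - SLA) / 100
Period (week) = 10080 minutes
Unavailability fraction = (100 - 99.95) / 100
Allowed downtime = 10080 * (100 - 99.95) / 100
Allowed downtime = 5.04 minutes

5.04 minutes


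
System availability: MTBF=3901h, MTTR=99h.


Availability = MTBF / (MTBF + MTTR)
Availability = 3901 / (3901 + 99)
Availability = 3901 / 4000
Availability = 97.525%

97.525%


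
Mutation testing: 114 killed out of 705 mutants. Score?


Mutation score = killed / total * 100
Mutation score = 114 / 705 * 100
Mutation score = 16.17%

16.17%


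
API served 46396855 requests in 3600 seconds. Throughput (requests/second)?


Formula: throughput = requests / seconds
throughput = 46396855 / 3600
throughput = 12888.02 requests/second

12888.02 requests/second


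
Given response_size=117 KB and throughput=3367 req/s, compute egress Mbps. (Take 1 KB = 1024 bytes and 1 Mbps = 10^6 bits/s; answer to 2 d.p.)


Formula: Mbps = payload_bytes * RPS * 8 / 1e6
Payload per request = 117 KB = 117 * 1024 = 119808 bytes
Total bytes/sec = 119808 * 3367 = 403393536
Total bits/sec = 403393536 * 8 = 3227148288
Mbps = 3227148288 / 1e6 = 3227.15

3227.15 Mbps


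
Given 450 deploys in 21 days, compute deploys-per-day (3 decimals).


Formula: deployments per day = releases / days
= 450 / 21
= 21.429 deploys/day
(equivalently, 150.0 deploys/week)

21.429 deploys/day


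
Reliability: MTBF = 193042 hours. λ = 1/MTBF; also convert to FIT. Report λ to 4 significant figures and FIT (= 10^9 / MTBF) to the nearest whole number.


Formula: λ = 1 / MTBF; FIT = λ × 1e9 = 1e9 / MTBF
λ = 1 / 193042 ≈ 5.180e-06 failures/hour
FIT = 1e9 / 193042 ≈ 5180 failures per 1e9 hours (nearest whole number)

λ = 5.180e-06 /h, FIT = 5180


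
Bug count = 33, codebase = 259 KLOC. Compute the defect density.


Defect density = defects / KLOC
Defect density = 33 / 259
Defect density = 0.127 defects/KLOC

0.127 defects/KLOC


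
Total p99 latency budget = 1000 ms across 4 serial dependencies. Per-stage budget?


Formula: per_stage = total_budget / stages
per_stage = 1000 / 4
per_stage = 250.0 ms

250.0 ms


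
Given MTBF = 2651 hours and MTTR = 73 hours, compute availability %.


Availability = MTBF / (MTBF + MTTR)
Availability = 2651 / (2651 + 73)
Availability = 2651 / 2724
Availability = 97.3201%

97.3201%


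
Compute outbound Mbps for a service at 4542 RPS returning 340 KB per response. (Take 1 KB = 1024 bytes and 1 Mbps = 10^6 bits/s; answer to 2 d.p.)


Formula: Mbps = payload_bytes * RPS * 8 / 1e6
Payload per request = 340 KB = 340 * 1024 = 348160 bytes
Total bytes/sec = 348160 * 4542 = 1581342720
Total bits/sec = 1581342720 * 8 = 12650741760
Mbps = 12650741760 / 1e6 = 12650.74

12650.74 Mbps


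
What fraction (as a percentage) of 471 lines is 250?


Coverage = covered / total * 100
Coverage = 250 / 471 * 100
Coverage = 53.08%

53.08%


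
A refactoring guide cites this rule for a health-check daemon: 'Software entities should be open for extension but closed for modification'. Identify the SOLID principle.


This describes the Open/Closed Principle (OCP)

Open/Closed Principle (OCP)


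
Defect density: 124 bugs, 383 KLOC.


Defect density = defects / KLOC
Defect density = 124 / 383
Defect density = 0.324 defects/KLOC

0.324 defects/KLOC


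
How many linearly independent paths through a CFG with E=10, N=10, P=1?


Formula: V(G) = E - N + 2P
V(G) = 10 - 10 + 2*1
V(G) = 0 + 2
V(G) = 2

2


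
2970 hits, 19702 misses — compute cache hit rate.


Formula: hit rate = hits / (hits + misses) * 100
hit rate = 2970 / (2970 + 19702) * 100
hit rate = 2970 / 22672 * 100
hit rate = 13.1%

13.1%


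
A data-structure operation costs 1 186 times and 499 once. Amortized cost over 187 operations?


Formula: Amortized cost = Total cost / Operations
Total cost = (186 * 1) + (1 * 499)
Total cost = 186 + 499 = 685
Amortized = 685 / 187 = 3.6631

3.6631


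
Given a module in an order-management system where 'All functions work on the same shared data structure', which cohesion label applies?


Reasoning: Functions share data
Type: Communicational cohesion

Communicational cohesion


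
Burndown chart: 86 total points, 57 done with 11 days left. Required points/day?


Formula: Required rate = Remaining points / Days left
Remaining = 86 - 57 = 29 points
Required rate = 29 / 11 = 2.64 points/day

2.64 points/day


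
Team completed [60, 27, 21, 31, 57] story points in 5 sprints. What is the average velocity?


Formula: Avg velocity = Total points / Number of sprints
Points: [60, 27, 21, 31, 57]
Sum = 60 + 27 + 21 + 31 + 57 = 196
Avg velocity = 196 / 5 = 39.2 points/sprint

39.2 points/sprint


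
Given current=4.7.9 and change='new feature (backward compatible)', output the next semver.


Current: 4.7.9
Change category: 'new feature (backward compatible)' → minor bump
SemVer rule: minor bump → increment MINOR, reset PATCH to 0 (MAJOR unchanged)
New: 4.8.0

4.8.0


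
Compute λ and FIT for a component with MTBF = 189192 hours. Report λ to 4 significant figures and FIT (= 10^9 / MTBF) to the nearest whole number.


Formula: λ = 1 / MTBF; FIT = λ × 1e9 = 1e9 / MTBF
λ = 1 / 189192 ≈ 5.286e-06 failures/hour
FIT = 1e9 / 189192 ≈ 5286 failures per 1e9 hours (nearest whole number)

λ = 5.286e-06 /h, FIT = 5286


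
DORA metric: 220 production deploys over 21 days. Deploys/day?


Formula: deployments per day = releases / days
= 220 / 21
= 10.476 deploys/day
(equivalently, 73.33 deploys/week)

10.476 deploys/day


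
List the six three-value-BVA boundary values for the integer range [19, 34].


Range: [19, 34]
Boundaries: just below min, min, min+1, max-1, max, just above max
Values: [18, 19, 20, 33, 34, 35]

[18, 19, 20, 33, 34, 35]


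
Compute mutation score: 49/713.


Mutation score = killed / total * 100
Mutation score = 49 / 713 * 100
Mutation score = 6.87%

6.87%


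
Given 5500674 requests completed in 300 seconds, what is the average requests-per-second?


Formula: throughput = requests / seconds
throughput = 5500674 / 300
throughput = 18335.58 requests/second

18335.58 requests/second


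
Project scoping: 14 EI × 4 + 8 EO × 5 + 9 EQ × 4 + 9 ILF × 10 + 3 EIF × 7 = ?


UFP = EI*4 + EO*5 + EQ*4 + ILF*10 + EIF*7
UFP = 14*4 + 8*5 + 9*4 + 9*10 + 3*7
UFP = 56 + 40 + 36 + 90 + 21
UFP = 243

243


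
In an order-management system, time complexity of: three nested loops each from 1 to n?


Reasoning: three levels of nesting over n
Complexity: O(n^3)

O(n^3)


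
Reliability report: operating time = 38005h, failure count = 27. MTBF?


Formula: MTBF = Total operating time / Number of failures
MTBF = 38005 / 27
MTBF = 1407.59 hours

1407.59 hours


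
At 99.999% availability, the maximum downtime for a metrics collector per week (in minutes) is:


Formula: allowed downtime = period * (100 - SLA) / 100
Period (week) = 10080 minutes
Unavailability fraction = (100 - 99.999) / 100
Allowed downtime = 10080 * (100 - 99.999) / 100
Allowed downtime = 0.1008 minutes

0.1008 minutes


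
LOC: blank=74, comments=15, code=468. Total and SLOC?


Total LOC = blank + comment + code
Total LOC = 74 + 15 + 468 = 557
SLOC (source only) = code = 468

Total LOC: 557, SLOC: 468


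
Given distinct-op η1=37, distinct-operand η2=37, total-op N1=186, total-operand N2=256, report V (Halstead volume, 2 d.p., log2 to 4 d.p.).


Formula: V = N * log2(η), where N = N1 + N2 and η = η1 + η2
η = 37 + 37 = 74
N = 186 + 256 = 442
log2(74) ≈ 6.2095
V = 442 * 6.2095 = 2744.60

2744.60


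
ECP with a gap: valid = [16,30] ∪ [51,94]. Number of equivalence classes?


Valid ranges: [16,30] and [51,94]
Class 1: x < 16 — invalid
Class 2: 16 ≤ x ≤ 30 — valid
Class 3: 30 < x < 51 — invalid (gap between ranges)
Class 4: 51 ≤ x ≤ 94 — valid
Class 5: x > 94 — invalid
Total equivalence classes: 5

5 equivalence classes


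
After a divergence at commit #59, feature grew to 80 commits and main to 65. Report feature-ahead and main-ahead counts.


Common ancestor: commit #59
feature commits after divergence: 80 - 59 = 21
main commits after divergence: 65 - 59 = 6
feature is 21 commits ahead of main
main is 6 commits ahead of feature

feature ahead: 21, main ahead: 6


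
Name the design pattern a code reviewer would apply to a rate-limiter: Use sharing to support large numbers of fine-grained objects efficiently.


This matches the Flyweight pattern

Flyweight


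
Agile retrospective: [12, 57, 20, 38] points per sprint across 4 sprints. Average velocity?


Formula: Avg velocity = Total points / Number of sprints
Points: [12, 57, 20, 38]
Sum = 12 + 57 + 20 + 38 = 127
Avg velocity = 127 / 4 = 31.75 points/sprint

31.75 points/sprint


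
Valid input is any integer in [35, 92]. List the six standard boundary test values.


Range: [35, 92]
Boundaries: just below min, min, min+1, max-1, max, just above max
Values: [34, 35, 36, 91, 92, 93]

[34, 35, 36, 91, 92, 93]


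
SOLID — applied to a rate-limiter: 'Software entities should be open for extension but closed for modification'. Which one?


This describes the Open/Closed Principle (OCP)

Open/Closed Principle (OCP)


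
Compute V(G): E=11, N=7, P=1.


Formula: V(G) = E - N + 2P
V(G) = 11 - 7 + 2*1
V(G) = 4 + 2
V(G) = 6

6


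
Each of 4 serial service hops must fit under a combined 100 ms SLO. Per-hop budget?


Formula: per_stage = total_budget / stages
per_stage = 100 / 4
per_stage = 25.0 ms

25.0 ms


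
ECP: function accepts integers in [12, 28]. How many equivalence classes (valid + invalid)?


Valid range: [12, 28]
Class 1: x < 12 — invalid
Class 2: 12 ≤ x ≤ 28 — valid
Class 3: x > 28 — invalid
Total equivalence classes: 3

3 equivalence classes


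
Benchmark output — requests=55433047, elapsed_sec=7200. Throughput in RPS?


Formula: throughput = requests / seconds
throughput = 55433047 / 7200
throughput = 7699.03 requests/second

7699.03 requests/second


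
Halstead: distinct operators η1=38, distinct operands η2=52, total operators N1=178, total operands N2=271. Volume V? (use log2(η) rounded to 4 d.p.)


Formula: V = N * log2(η), where N = N1 + N2 and η = η1 + η2
η = 38 + 52 = 90
N = 178 + 271 = 449
log2(90) ≈ 6.4919
V = 449 * 6.4919 = 2914.86

2914.86


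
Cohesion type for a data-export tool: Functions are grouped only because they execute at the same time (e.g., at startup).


Reasoning: Related by timing only
Type: Temporal cohesion

Temporal cohesion


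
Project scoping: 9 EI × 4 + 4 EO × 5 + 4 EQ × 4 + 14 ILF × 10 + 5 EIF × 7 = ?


UFP = EI*4 + EO*5 + EQ*4 + ILF*10 + EIF*7
UFP = 9*4 + 4*5 + 4*4 + 14*10 + 5*7
UFP = 36 + 20 + 16 + 140 + 35
UFP = 247

247


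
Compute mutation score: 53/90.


Mutation score = killed / total * 100
Mutation score = 53 / 90 * 100
Mutation score = 58.89%

58.89%


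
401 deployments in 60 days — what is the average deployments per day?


Formula: deployments per day = releases / days
= 401 / 60
= 6.683 deploys/day
(equivalently, 46.78 deploys/week)

6.683 deploys/day


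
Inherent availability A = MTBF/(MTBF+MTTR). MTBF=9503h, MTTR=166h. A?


Availability = MTBF / (MTBF + MTTR)
Availability = 9503 / (9503 + 166)
Availability = 9503 / 9669
Availability = 98.2832%

98.2832%


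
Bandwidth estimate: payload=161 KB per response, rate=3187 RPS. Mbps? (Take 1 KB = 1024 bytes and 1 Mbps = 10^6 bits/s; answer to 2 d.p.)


Formula: Mbps = payload_bytes * RPS * 8 / 1e6
Payload per request = 161 KB = 161 * 1024 = 164864 bytes
Total bytes/sec = 164864 * 3187 = 525421568
Total bits/sec = 525421568 * 8 = 4203372544
Mbps = 4203372544 / 1e6 = 4203.37

4203.37 Mbps


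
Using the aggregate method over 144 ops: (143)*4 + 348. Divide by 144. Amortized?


Formula: Amortized cost = Total cost / Operations
Total cost = (143 * 4) + (1 * 348)
Total cost = 572 + 348 = 920
Amortized = 920 / 144 = 6.3889

6.3889


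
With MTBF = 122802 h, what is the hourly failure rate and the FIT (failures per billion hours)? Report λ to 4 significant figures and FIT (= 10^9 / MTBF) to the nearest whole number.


Formula: λ = 1 / MTBF; FIT = λ × 1e9 = 1e9 / MTBF
λ = 1 / 122802 ≈ 8.143e-06 failures/hour
FIT = 1e9 / 122802 ≈ 8143 failures per 1e9 hours (nearest whole number)

λ = 8.143e-06 /h, FIT = 8143


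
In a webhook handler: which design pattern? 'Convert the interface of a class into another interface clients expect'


This matches the Adapter pattern

Adapter


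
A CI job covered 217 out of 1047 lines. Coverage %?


Coverage = covered / total * 100
Coverage = 217 / 1047 * 100
Coverage = 20.73%

20.73%


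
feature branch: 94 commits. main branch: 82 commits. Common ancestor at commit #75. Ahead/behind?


Common ancestor: commit #75
feature commits after divergence: 94 - 75 = 19
main commits after divergence: 82 - 75 = 7
feature is 19 commits ahead of main
main is 7 commits ahead of feature

feature ahead: 19, main ahead: 7


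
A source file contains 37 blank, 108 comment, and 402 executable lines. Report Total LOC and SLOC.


Total LOC = blank + comment + code
Total LOC = 37 + 108 + 402 = 547
SLOC (source only) = code = 402

Total LOC: 547, SLOC: 402


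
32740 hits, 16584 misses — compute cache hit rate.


Formula: hit rate = hits / (hits + misses) * 100
hit rate = 32740 / (32740 + 16584) * 100
hit rate = 32740 / 49324 * 100
hit rate = 66.38%

66.38%


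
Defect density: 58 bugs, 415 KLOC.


Defect density = defects / KLOC
Defect density = 58 / 415
Defect density = 0.14 defects/KLOC

0.14 defects/KLOC


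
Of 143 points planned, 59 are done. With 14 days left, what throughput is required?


Formula: Required rate = Remaining points / Days left
Remaining = 143 - 59 = 84 points
Required rate = 84 / 14 = 6.0 points/day

6.0 points/day


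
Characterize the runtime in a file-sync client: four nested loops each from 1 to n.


Reasoning: four levels of nesting
Complexity: O(n^4)

O(n^4)


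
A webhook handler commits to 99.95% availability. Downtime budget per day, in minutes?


Formula: allowed downtime = period * (100 - SLA) / 100
Period (day) = 1440 minutes
Unavailability fraction = (100 - 99.95) / 100
Allowed downtime = 1440 * (100 - 99.95) / 100
Allowed downtime = 0.72 minutes

0.72 minutes


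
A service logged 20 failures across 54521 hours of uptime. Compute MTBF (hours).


Formula: MTBF = Total operating time / Number of failures
MTBF = 54521 / 20
MTBF = 2726.05 hours

2726.05 hours


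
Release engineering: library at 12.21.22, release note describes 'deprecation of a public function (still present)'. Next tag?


Current: 12.21.22
Change category: 'deprecation of a public function (still present)' → minor bump
SemVer rule: minor bump → increment MINOR, reset PATCH to 0 (MAJOR unchanged)
New: 12.22.0

12.22.0
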